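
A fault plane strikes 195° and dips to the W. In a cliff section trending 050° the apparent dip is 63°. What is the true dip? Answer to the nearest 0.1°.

73.7°

The section is 35° from the strike.
tan δ = tan α / sin β = tan 63° / sin 35° = 1.9626 / 0.5736 = 3.4217
true dip = arctan 3.4217 = 73.71°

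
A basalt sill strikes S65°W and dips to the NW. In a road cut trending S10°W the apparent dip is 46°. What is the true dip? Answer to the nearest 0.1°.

β = acute angle between strike S65°W and section S10°W = 55°.
tan(true dip) = tan 46° / sin 55° = 1.2641
δ = arctan(1.2641) = 51.65°

51.7°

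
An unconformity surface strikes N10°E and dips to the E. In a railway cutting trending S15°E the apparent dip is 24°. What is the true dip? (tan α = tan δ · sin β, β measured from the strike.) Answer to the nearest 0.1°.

46.5°

The section is 25° from the strike.
tan δ = tan α / sin β = tan 24° / sin 25° = 0.4452 / 0.4226 = 1.0535
δ = arctan(1.0535) = 46.49°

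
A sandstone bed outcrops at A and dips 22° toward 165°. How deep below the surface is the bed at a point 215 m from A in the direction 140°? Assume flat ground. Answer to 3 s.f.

The hole lies 25° from the dip direction, so the down-dip offset is 215 × cos 25° = 194.86 m.
Depth = down-dip offset × tan(dip) = 194.86 × tan 22° = 194.86 × 0.4040
Depth = 78.73 m

78.7 m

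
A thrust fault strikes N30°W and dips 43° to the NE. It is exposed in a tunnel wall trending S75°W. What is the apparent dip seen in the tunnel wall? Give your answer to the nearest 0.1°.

42.0°

Angle between strike (N30°W) and section (S75°W): β = 75°.
tan(apparent dip) = tan 43° · sin 75° = 0.9007
α = arctan(0.9007) = 42.01°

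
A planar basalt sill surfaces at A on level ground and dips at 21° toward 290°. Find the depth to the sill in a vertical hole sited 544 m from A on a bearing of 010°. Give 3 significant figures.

36.3 m

The hole lies 80° from the dip direction, so the down-dip offset is 544 × cos 80° = 94.46 m.
Depth = down-dip offset × tan(dip) = 94.46 × tan 21° = 94.46 × 0.3839
Depth = 36.26 m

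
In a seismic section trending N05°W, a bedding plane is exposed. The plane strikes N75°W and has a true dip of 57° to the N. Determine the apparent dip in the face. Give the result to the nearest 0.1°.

The strike is N75°W and the section trends N05°W; the acute angle between them is β = 70°.
tan(apparent dip) = tan 57° · sin 70° = 1.4470
apparent dip = arctan 1.4470 = 55.35°

55.4°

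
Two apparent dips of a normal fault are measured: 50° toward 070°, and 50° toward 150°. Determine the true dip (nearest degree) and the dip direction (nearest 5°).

true dip 57°, dip direction 110°

Each apparent-dip line lies in the plane. As unit vectors (x east, y north, z up), v₁ plunges 50°→070° and v₂ plunges 50°→150°.
Cross product v₁ × v₂ gives the pole to the plane: n ∝ (0.595, -0.217, 0.407).
True dip = arccos(n_z / |n|) = arccos(0.5407) = 57.3°.
The horizontal component of n points toward azimuth atan2(n_x, n_y) = 110°, the dip direction.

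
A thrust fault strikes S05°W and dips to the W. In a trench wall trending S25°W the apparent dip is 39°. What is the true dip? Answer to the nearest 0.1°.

The section is 20° from the strike.
tan δ = tan α / sin β = tan 39° / sin 20° = 0.8098 / 0.3420 = 2.3677
δ = arctan(2.3677) = 67.10°

67.1°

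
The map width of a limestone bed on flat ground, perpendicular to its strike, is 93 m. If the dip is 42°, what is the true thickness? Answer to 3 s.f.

62.2 m

True thickness t = w · sin(dip) = 93 × sin 42°
t = 93 × 0.6691 = 62.229 m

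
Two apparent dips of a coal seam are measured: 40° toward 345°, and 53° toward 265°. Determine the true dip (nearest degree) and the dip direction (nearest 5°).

The two traces are lines in the plane: v₁ = (sin 345°·cos 40°, cos 345°·cos 40°, −sin 40°), v₂ = (sin 265°·cos 53°, cos 265°·cos 53°, −sin 53°).
The plane normal is n = v₁ × v₂ ∝ (-0.625, 0.227, 0.454).
True dip = arccos(n_z / |n|) = arccos(0.5641) = 55.7°.
Dip direction = atan2(-0.625, 0.227) = 290° (azimuth of n's horizontal projection).

true dip 56°, dip direction 290°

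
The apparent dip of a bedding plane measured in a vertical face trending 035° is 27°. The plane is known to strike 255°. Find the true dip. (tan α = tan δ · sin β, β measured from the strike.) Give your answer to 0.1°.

β = acute angle between strike 255° and section 035° = 40°.
tan δ = tan α / sin β = tan 27° / sin 40° = 0.5095 / 0.6428 = 0.7927
δ = arctan(0.7927) = 38.40°

38.4°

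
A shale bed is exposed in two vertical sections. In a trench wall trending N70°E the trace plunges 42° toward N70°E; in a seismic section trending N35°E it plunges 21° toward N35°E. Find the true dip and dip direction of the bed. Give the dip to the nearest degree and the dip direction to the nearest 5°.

Represent each trace as a vector plunging at its apparent dip toward its trend (east-north-up frame): v₁ = (0.698, 0.254, -0.669), v₂ = (0.535, 0.765, -0.358).
n = v₁ × v₂ = (0.421, -0.108, 0.398) (taken with n_z > 0).
tan δ = √(n_x²+n_y²)/n_z = 0.434/0.398, so δ = 47.5°.
Dip direction = atan2(0.421, -0.108) = 104° (azimuth of n's horizontal projection).

true dip 48°, dip direction 105°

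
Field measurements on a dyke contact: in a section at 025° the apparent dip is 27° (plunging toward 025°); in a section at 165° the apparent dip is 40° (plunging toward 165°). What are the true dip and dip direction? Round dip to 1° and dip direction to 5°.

true dip 63°, dip direction 100°

Represent each trace as a vector plunging at its apparent dip toward its trend (east-north-up frame): v₁ = (0.377, 0.808, -0.454), v₂ = (0.198, -0.740, -0.643).
Cross product v₁ × v₂ gives the pole to the plane: n ∝ (0.855, -0.152, 0.439).
Dip δ = arctan(|n_h|/n_z) = arctan(0.868/0.439) = 63.2°.
The horizontal component of n points toward azimuth atan2(n_x, n_y) = 100°, the dip direction.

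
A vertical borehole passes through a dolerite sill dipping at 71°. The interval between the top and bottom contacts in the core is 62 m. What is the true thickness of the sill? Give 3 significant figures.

20.2 m

True thickness t = h · cos(dip) = 62 × cos 71°
t = 62 × 0.3256 = 20.185 m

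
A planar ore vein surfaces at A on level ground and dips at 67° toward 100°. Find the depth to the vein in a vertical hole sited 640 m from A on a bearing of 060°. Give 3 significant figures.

1160 m

The hole lies 40° from the dip direction, so the down-dip offset is 640 × cos 40° = 490.27 m.
Depth = down-dip offset × tan(dip) = 490.27 × tan 67° = 490.27 × 2.3559
Depth = 1155.00 m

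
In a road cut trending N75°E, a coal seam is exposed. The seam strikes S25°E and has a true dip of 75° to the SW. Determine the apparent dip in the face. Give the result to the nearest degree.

75°

The strike is S25°E and the section trends N75°E; the acute angle between them is β = 80°.
tan(apparent dip) = tan 75° · sin 80° = 3.6754
apparent dip = arctan 3.6754 = 74.78°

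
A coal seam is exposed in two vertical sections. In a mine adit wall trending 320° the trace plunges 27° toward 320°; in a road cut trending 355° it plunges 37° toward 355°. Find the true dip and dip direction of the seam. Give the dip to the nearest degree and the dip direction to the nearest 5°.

true dip 38°, dip direction 010°

The two traces are lines in the plane: v₁ = (sin 320°·cos 27°, cos 320°·cos 27°, −sin 27°), v₂ = (sin 355°·cos 37°, cos 355°·cos 37°, −sin 37°).
Cross product v₁ × v₂ gives the pole to the plane: n ∝ (0.050, 0.313, 0.408).
Dip δ = arctan(|n_h|/n_z) = arctan(0.317/0.408) = 37.8°.
Dip direction = atan2(0.050, 0.313) = 9° (azimuth of n's horizontal projection).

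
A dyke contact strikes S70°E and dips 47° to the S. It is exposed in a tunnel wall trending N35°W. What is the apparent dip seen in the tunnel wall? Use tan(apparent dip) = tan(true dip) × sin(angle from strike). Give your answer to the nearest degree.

The strike is S70°E and the section trends N35°W; the acute angle between them is β = 35°.
tan(apparent dip) = tan 47° · sin 35° = 0.6151
α = arctan(0.6151) = 31.60°

32°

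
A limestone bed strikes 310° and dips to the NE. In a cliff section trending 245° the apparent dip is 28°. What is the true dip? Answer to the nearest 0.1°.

The section is 65° from the strike.
tan δ = tan α / sin β = tan 28° / sin 65° = 0.5317 / 0.9063 = 0.5867
δ = arctan(0.5867) = 30.40°

30.4°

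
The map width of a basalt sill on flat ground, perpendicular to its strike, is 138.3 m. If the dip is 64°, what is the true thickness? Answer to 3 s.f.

True thickness t = w · sin(dip) = 138.3 × sin 64°
t = 138.3 × 0.8988 = 124.303 m

124 m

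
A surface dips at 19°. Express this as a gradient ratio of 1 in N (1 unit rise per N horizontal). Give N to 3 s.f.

1 in 2.90

1 : N means tan θ = 1/N, so N = 1/tan 19° = 1/0.3443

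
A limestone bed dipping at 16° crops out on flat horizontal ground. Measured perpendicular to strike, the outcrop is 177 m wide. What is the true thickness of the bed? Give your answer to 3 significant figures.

48.8 m

True thickness t = w · sin(dip) = 177 × sin 16°
t = 177 × 0.2756 = 48.788 m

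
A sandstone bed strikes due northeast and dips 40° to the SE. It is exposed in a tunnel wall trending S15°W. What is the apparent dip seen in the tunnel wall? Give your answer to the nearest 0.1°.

Angle between strike (due northeast) and section (S15°W): β = 30°.
tan α = tan 40° × sin 30° = 0.8391 × 0.5000 = 0.4195
α = arctan(0.4195) = 22.76°

22.8°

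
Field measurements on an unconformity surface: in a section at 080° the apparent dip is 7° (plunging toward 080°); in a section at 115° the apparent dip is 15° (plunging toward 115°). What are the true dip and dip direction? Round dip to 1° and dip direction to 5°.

true dip 18°, dip direction 145°

Each apparent-dip line lies in the plane. As unit vectors (x east, y north, z up), v₁ plunges 7°→080° and v₂ plunges 15°→115°.
Cross product v₁ × v₂ gives the pole to the plane: n ∝ (0.094, -0.146, 0.550).
tan δ = √(n_x²+n_y²)/n_z = 0.174/0.550, so δ = 17.6°.
Dip direction = azimuth of (n_x, n_y) = atan2(0.094, -0.146) = 147°.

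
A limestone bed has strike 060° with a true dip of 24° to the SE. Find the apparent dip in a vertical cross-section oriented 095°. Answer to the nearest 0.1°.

The strike is 060° and the section trends 095°; the acute angle between them is β = 35°.
tan α = tan 24° × sin 35° = 0.4452 × 0.5736 = 0.2554
apparent dip = arctan 0.2554 = 14.33°

14.3°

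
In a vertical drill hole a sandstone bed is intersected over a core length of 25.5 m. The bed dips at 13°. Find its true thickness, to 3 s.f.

24.8 m

True thickness t = h · cos(dip) = 25.5 × cos 13°
t = 25.5 × 0.9744 = 24.846 m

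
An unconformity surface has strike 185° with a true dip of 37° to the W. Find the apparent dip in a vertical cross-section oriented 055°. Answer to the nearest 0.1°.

The strike is 185° and the section trends 055°; the acute angle between them is β = 50°.
tan(apparent dip) = tan 37° · sin 50° = 0.5773
apparent dip = arctan 0.5773 = 30.00°

30.0°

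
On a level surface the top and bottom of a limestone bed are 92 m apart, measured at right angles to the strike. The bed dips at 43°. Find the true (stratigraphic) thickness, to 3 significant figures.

True thickness t = w · sin(dip) = 92 × sin 43°
t = 92 × 0.6820 = 62.744 m

62.7 m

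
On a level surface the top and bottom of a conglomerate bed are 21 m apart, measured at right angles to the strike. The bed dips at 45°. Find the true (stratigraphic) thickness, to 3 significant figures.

14.8 m

True thickness t = w · sin(dip) = 21 × sin 45°
t = 21 × 0.7071 = 14.849 m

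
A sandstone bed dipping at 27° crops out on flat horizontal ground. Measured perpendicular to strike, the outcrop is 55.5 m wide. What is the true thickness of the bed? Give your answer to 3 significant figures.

25.2 m

True thickness t = w · sin(dip) = 55.5 × sin 27°
t = 55.5 × 0.4540 = 25.196 m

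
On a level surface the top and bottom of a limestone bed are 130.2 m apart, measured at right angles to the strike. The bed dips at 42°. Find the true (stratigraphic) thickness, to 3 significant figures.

True thickness t = w · sin(dip) = 130.2 × sin 42°
t = 130.2 × 0.6691 = 87.121 m

87.1 m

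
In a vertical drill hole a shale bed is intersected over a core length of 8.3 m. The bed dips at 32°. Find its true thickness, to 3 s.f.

7.04 m

True thickness t = h · cos(dip) = 8.3 × cos 32°
t = 8.3 × 0.8480 = 7.039 m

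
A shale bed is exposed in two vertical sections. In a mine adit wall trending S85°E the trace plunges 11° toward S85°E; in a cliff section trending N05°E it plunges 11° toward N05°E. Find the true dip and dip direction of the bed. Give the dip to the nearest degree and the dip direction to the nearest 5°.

Each apparent-dip line lies in the plane. As unit vectors (x east, y north, z up), v₁ plunges 11°→S85°E and v₂ plunges 11°→N05°E.
n = v₁ × v₂ = (0.203, 0.170, 0.964) (taken with n_z > 0).
tan δ = √(n_x²+n_y²)/n_z = 0.265/0.964, so δ = 15.4°.
Dip direction = atan2(0.203, 0.170) = 50° (azimuth of n's horizontal projection).

true dip 15°, dip direction 050°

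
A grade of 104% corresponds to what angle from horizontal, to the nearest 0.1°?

tan θ = 104/100 = 1.0400
θ = arctan(1.0400) = 46.12°

46.1°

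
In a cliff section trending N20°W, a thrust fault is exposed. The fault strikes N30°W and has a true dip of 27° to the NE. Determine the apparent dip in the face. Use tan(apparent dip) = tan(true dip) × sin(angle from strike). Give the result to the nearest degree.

5°

The strike is N30°W and the section trends N20°W; the acute angle between them is β = 10°.
tan α = tan 27° × sin 10° = 0.5095 × 0.1736 = 0.0885
apparent dip = arctan 0.0885 = 5.06°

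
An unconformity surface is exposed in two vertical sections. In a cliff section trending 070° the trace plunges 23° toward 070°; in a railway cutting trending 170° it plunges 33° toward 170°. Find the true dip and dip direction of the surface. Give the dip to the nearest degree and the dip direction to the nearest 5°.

Represent each trace as a vector plunging at its apparent dip toward its trend (east-north-up frame): v₁ = (0.865, 0.315, -0.391), v₂ = (0.146, -0.826, -0.545).
Cross product v₁ × v₂ gives the pole to the plane: n ∝ (0.494, -0.414, 0.760).
tan δ = √(n_x²+n_y²)/n_z = 0.645/0.760, so δ = 40.3°.
The horizontal component of n points toward azimuth atan2(n_x, n_y) = 130°, the dip direction.

true dip 40°, dip direction 130°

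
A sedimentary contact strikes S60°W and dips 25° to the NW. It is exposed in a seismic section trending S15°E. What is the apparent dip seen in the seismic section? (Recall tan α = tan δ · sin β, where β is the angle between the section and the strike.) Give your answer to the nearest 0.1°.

24.2°

The section lies 75° from the strike.
tan(apparent dip) = tan 25° · sin 75° = 0.4504
α = arctan(0.4504) = 24.25°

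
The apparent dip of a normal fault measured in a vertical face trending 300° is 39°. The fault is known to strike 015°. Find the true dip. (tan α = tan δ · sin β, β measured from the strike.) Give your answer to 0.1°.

40.0°

The section is 75° from the strike.
tan δ = tan α / sin β = tan 39° / sin 75° = 0.8098 / 0.9659 = 0.8384
true dip = arctan 0.8384 = 39.97°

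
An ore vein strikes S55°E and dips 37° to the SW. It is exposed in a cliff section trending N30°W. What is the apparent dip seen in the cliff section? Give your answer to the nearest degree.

The section lies 25° from the strike.
tan α = tan 37° × sin 25° = 0.7536 × 0.4226 = 0.3185
apparent dip = arctan 0.3185 = 17.66°

18°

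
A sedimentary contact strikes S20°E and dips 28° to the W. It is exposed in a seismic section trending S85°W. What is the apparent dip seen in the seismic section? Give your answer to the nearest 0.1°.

27.2°

Angle between strike (S20°E) and section (S85°W): β = 75°.
tan(apparent dip) = tan 28° · sin 75° = 0.5136
α = arctan(0.5136) = 27.18°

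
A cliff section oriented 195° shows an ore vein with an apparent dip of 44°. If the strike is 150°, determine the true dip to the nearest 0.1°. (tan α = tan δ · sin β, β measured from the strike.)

β = acute angle between strike 150° and section 195° = 45°.
tan δ = tan α / sin β = tan 44° / sin 45° = 0.9657 / 0.7071 = 1.3657
true dip = arctan 1.3657 = 53.79°

53.8°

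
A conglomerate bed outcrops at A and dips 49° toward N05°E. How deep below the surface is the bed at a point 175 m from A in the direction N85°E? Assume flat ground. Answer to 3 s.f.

35.0 m

The hole lies 80° from the dip direction, so the down-dip offset is 175 × cos 80° = 30.39 m.
Depth = down-dip offset × tan(dip) = 30.39 × tan 49° = 30.39 × 1.1504
Depth = 34.96 m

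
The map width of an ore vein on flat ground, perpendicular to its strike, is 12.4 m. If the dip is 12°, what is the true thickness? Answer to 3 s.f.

True thickness t = w · sin(dip) = 12.4 × sin 12°
t = 12.4 × 0.2079 = 2.578 m

2.58 m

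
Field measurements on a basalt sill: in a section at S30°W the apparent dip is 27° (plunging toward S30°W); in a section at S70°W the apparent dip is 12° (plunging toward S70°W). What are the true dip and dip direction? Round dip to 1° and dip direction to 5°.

The two traces are lines in the plane: v₁ = (sin 210°·cos 27°, cos 210°·cos 27°, −sin 27°), v₂ = (sin 250°·cos 12°, cos 250°·cos 12°, −sin 12°).
The plane normal is n = v₁ × v₂ ∝ (-0.009, -0.325, 0.560).
True dip = arccos(n_z / |n|) = arccos(0.8651) = 30.1°.
Dip direction = azimuth of (n_x, n_y) = atan2(-0.009, -0.325) = 182°.

true dip 30°, dip direction 180°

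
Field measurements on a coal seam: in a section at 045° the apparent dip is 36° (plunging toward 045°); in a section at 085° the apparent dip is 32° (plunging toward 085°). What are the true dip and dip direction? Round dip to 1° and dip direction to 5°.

true dip 36°, dip direction 055°

The two traces are lines in the plane: v₁ = (sin 45°·cos 36°, cos 45°·cos 36°, −sin 36°), v₂ = (sin 85°·cos 32°, cos 85°·cos 32°, −sin 32°).
n = v₁ × v₂ = (0.260, 0.193, 0.441) (taken with n_z > 0).
tan δ = √(n_x²+n_y²)/n_z = 0.324/0.441, so δ = 36.3°.
The horizontal component of n points toward azimuth atan2(n_x, n_y) = 53°, the dip direction.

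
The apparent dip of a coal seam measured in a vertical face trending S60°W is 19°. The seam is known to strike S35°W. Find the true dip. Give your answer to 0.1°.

The section is 25° from the strike.
tan δ = tan α / sin β = tan 19° / sin 25° = 0.3443 / 0.4226 = 0.8147
true dip = arctan 0.8147 = 39.17°

39.2°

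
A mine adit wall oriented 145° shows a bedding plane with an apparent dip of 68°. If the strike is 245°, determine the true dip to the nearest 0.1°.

The section is 80° from the strike.
tan δ = tan α / sin β = tan 68° / sin 80° = 2.4751 / 0.9848 = 2.5133
true dip = arctan 2.5133 = 68.30°

68.3°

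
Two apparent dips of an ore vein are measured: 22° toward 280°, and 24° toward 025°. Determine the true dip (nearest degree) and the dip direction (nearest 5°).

true dip 35°, dip direction 335°

Represent each trace as a vector plunging at its apparent dip toward its trend (east-north-up frame): v₁ = (-0.913, 0.161, -0.375), v₂ = (0.386, 0.828, -0.407).
Cross product v₁ × v₂ gives the pole to the plane: n ∝ (-0.245, 0.516, 0.818).
True dip = arccos(n_z / |n|) = arccos(0.8200) = 34.9°.
Dip direction = atan2(-0.245, 0.516) = 335° (azimuth of n's horizontal projection).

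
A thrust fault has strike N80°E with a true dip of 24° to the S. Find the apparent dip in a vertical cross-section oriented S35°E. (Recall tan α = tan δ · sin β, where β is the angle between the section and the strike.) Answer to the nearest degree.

The section lies 65° from the strike.
tan α = tan 24° × sin 65° = 0.4452 × 0.9063 = 0.4035
α = arctan(0.4035) = 21.97°

22°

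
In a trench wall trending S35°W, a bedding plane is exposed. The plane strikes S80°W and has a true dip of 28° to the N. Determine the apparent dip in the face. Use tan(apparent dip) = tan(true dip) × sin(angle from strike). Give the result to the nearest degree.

The section lies 45° from the strike.
tan α = tan 28° × sin 45° = 0.5317 × 0.7071 = 0.3760
apparent dip = arctan 0.3760 = 20.61°

21°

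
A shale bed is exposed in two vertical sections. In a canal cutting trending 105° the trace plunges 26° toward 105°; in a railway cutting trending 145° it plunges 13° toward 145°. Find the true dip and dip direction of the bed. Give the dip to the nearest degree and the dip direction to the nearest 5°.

The two traces are lines in the plane: v₁ = (sin 105°·cos 26°, cos 105°·cos 26°, −sin 26°), v₂ = (sin 145°·cos 13°, cos 145°·cos 13°, −sin 13°).
Cross product v₁ × v₂ gives the pole to the plane: n ∝ (0.298, 0.050, 0.563).
True dip = arccos(n_z / |n|) = arccos(0.8814) = 28.2°.
Dip direction = azimuth of (n_x, n_y) = atan2(0.298, 0.050) = 81°.

true dip 28°, dip direction 080°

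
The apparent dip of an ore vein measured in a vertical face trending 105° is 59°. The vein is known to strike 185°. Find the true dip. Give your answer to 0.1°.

The section is 80° from the strike.
tan δ = tan α / sin β = tan 59° / sin 80° = 1.6643 / 0.9848 = 1.6900
true dip = arctan 1.6900 = 59.39°

59.4°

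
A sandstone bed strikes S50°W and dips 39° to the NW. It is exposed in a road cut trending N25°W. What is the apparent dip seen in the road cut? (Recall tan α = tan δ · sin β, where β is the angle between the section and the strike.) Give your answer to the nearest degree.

38°

The section lies 75° from the strike.
tan(apparent dip) = tan 39° · sin 75° = 0.7822
apparent dip = arctan 0.7822 = 38.03°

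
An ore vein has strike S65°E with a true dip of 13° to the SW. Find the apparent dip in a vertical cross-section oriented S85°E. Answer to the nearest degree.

5°

The section lies 20° from the strike.
tan α = tan 13° × sin 20° = 0.2309 × 0.3420 = 0.0790
α = arctan(0.0790) = 4.51°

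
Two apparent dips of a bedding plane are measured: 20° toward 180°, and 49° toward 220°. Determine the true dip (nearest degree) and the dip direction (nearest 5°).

Each apparent-dip line lies in the plane. As unit vectors (x east, y north, z up), v₁ plunges 20°→180° and v₂ plunges 49°→220°.
n = v₁ × v₂ = (-0.537, -0.144, 0.396) (taken with n_z > 0).
True dip = arccos(n_z / |n|) = arccos(0.5802) = 54.5°.
The horizontal component of n points toward azimuth atan2(n_x, n_y) = 255°, the dip direction.

true dip 55°, dip direction 255°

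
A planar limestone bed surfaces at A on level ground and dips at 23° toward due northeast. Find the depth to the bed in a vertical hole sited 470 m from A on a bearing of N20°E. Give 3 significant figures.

The hole lies 25° from the dip direction, so the down-dip offset is 470 × cos 25° = 425.96 m.
Depth = down-dip offset × tan(dip) = 425.96 × tan 23° = 425.96 × 0.4245
Depth = 180.81 m

181 m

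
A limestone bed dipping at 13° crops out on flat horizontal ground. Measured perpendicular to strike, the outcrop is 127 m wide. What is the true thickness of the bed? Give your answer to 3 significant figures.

28.6 m

True thickness t = w · sin(dip) = 127 × sin 13°
t = 127 × 0.2250 = 28.569 m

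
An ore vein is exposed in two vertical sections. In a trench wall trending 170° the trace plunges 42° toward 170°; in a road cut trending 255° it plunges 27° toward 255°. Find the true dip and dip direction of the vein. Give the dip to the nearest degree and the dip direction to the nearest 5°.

true dip 45°, dip direction 195°

The two traces are lines in the plane: v₁ = (sin 170°·cos 42°, cos 170°·cos 42°, −sin 42°), v₂ = (sin 255°·cos 27°, cos 255°·cos 27°, −sin 27°).
The plane normal is n = v₁ × v₂ ∝ (-0.178, -0.634, 0.660).
tan δ = √(n_x²+n_y²)/n_z = 0.659/0.660, so δ = 45.0°.
The horizontal component of n points toward azimuth atan2(n_x, n_y) = 196°, the dip direction.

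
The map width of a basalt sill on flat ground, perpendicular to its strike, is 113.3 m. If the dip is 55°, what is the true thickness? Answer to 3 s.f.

92.8 m

True thickness t = w · sin(dip) = 113.3 × sin 55°
t = 113.3 × 0.8192 = 92.810 m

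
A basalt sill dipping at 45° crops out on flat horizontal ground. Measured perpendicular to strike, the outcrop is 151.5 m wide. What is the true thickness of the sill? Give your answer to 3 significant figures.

True thickness t = w · sin(dip) = 151.5 × sin 45°
t = 151.5 × 0.7071 = 107.127 m

107 m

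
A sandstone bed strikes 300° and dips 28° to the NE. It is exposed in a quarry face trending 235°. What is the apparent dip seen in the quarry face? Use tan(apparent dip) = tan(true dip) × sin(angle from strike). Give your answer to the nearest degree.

26°

The strike is 300° and the section trends 235°; the acute angle between them is β = 65°.
tan α = tan 28° × sin 65° = 0.5317 × 0.9063 = 0.4819
apparent dip = arctan 0.4819 = 25.73°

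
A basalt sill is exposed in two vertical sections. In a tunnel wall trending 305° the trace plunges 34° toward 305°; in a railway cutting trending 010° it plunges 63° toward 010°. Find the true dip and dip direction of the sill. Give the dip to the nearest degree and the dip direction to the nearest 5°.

true dip 63°, dip direction 015°

The two traces are lines in the plane: v₁ = (sin 305°·cos 34°, cos 305°·cos 34°, −sin 34°), v₂ = (sin 10°·cos 63°, cos 10°·cos 63°, −sin 63°).
n = v₁ × v₂ = (0.174, 0.649, 0.341) (taken with n_z > 0).
Dip δ = arctan(|n_h|/n_z) = arctan(0.672/0.341) = 63.1°.
Dip direction = azimuth of (n_x, n_y) = atan2(0.174, 0.649) = 15°.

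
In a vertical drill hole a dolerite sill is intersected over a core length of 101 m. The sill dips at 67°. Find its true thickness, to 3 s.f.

True thickness t = h · cos(dip) = 101 × cos 67°
t = 101 × 0.3907 = 39.464 m

39.5 m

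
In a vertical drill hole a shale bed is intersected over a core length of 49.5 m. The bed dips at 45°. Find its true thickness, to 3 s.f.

35.0 m

True thickness t = h · cos(dip) = 49.5 × cos 45°
t = 49.5 × 0.7071 = 35.002 m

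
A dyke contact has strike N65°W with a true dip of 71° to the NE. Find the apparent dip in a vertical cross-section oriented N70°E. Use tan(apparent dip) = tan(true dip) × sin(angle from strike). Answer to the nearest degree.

64°

The section lies 45° from the strike.
tan(apparent dip) = tan 71° · sin 45° = 2.0536
α = arctan(2.0536) = 64.04°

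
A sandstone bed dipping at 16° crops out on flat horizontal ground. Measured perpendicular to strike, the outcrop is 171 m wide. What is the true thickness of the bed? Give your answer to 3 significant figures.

47.1 m

True thickness t = w · sin(dip) = 171 × sin 16°
t = 171 × 0.2756 = 47.134 m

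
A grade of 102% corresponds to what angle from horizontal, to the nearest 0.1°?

45.6°

tan θ = 102/100 = 1.0200
θ = arctan(1.0200) = 45.57°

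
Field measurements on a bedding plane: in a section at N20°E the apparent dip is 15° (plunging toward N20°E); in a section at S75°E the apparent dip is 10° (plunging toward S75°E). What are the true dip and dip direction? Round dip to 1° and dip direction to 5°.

true dip 17°, dip direction 050°

The two traces are lines in the plane: v₁ = (sin 20°·cos 15°, cos 20°·cos 15°, −sin 15°), v₂ = (sin 105°·cos 10°, cos 105°·cos 10°, −sin 10°).
n = v₁ × v₂ = (0.224, 0.189, 0.948) (taken with n_z > 0).
tan δ = √(n_x²+n_y²)/n_z = 0.293/0.948, so δ = 17.2°.
Dip direction = azimuth of (n_x, n_y) = atan2(0.224, 0.189) = 50°.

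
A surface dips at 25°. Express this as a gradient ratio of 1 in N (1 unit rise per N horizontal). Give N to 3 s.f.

1 in 2.14

1 : N means tan θ = 1/N, so N = 1/tan 25° = 1/0.4663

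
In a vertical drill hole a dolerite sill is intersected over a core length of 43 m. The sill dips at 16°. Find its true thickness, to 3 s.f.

41.3 m

True thickness t = h · cos(dip) = 43 × cos 16°
t = 43 × 0.9613 = 41.334 m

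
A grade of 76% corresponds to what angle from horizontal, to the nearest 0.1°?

tan θ = 76/100 = 0.7600
θ = arctan(0.7600) = 37.23°

37.2°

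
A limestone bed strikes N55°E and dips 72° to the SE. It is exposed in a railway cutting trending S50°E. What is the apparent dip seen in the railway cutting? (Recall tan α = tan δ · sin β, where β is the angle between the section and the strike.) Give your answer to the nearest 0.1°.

71.4°

Angle between strike (N55°E) and section (S50°E): β = 75°.
tan α = tan 72° × sin 75° = 3.0777 × 0.9659 = 2.9728
α = arctan(2.9728) = 71.41°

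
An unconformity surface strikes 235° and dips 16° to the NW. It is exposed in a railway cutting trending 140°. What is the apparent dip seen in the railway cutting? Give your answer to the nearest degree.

The section lies 85° from the strike.
tan(apparent dip) = tan 16° · sin 85° = 0.2857
α = arctan(0.2857) = 15.94°

16°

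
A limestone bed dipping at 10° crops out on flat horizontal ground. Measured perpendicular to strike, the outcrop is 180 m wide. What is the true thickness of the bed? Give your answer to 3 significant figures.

31.3 m

True thickness t = w · sin(dip) = 180 × sin 10°
t = 180 × 0.1736 = 31.257 m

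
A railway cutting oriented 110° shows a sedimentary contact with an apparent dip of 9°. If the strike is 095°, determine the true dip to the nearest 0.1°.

31.5°

β = acute angle between strike 095° and section 110° = 15°.
tan(true dip) = tan 9° / sin 15° = 0.6120
true dip = arctan 0.6120 = 31.46°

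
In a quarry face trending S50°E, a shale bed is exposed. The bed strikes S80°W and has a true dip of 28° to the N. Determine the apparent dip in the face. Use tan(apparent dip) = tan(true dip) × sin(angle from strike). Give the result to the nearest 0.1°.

The strike is S80°W and the section trends S50°E; the acute angle between them is β = 50°.
tan(apparent dip) = tan 28° · sin 50° = 0.4073
α = arctan(0.4073) = 22.16°

22.2°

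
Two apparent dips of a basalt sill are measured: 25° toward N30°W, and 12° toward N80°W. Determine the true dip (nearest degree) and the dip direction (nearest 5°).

true dip 26°, dip direction 345°

Represent each trace as a vector plunging at its apparent dip toward its trend (east-north-up frame): v₁ = (-0.453, 0.785, -0.423), v₂ = (-0.963, 0.170, -0.208).
The plane normal is n = v₁ × v₂ ∝ (-0.091, 0.313, 0.679).
tan δ = √(n_x²+n_y²)/n_z = 0.326/0.679, so δ = 25.6°.
Dip direction = azimuth of (n_x, n_y) = atan2(-0.091, 0.313) = 344°.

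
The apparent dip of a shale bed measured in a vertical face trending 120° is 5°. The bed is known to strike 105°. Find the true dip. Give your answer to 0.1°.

The section is 15° from the strike.
tan(true dip) = tan 5° / sin 15° = 0.3380
δ = arctan(0.3380) = 18.68°

18.7°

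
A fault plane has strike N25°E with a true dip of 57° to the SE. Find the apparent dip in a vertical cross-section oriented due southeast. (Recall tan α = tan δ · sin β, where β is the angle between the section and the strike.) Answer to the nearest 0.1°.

The section lies 70° from the strike.
tan α = tan 57° × sin 70° = 1.5399 × 0.9397 = 1.4470
apparent dip = arctan 1.4470 = 55.35°

55.4°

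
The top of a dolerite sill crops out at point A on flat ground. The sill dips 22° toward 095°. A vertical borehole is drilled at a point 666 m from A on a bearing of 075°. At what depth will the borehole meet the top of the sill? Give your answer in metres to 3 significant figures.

The hole lies 20° from the dip direction, so the down-dip offset is 666 × cos 20° = 625.84 m.
Depth = down-dip offset × tan(dip) = 625.84 × tan 22° = 625.84 × 0.4040
Depth = 252.85 m

253 m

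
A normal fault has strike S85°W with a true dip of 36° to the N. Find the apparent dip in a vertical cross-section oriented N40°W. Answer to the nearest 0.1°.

30.8°

Angle between strike (S85°W) and section (N40°W): β = 55°.
tan α = tan 36° × sin 55° = 0.7265 × 0.8192 = 0.5951
apparent dip = arctan 0.5951 = 30.76°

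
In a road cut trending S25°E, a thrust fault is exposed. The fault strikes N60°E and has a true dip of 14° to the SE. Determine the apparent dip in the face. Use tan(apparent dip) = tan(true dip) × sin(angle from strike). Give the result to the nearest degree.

14°

The section lies 85° from the strike.
tan(apparent dip) = tan 14° · sin 85° = 0.2484
α = arctan(0.2484) = 13.95°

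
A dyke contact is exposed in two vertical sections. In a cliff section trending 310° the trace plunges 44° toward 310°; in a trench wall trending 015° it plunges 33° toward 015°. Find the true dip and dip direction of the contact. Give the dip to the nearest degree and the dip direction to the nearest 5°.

true dip 45°, dip direction 325°

Represent each trace as a vector plunging at its apparent dip toward its trend (east-north-up frame): v₁ = (-0.551, 0.462, -0.695), v₂ = (0.217, 0.810, -0.545).
n = v₁ × v₂ = (-0.311, 0.451, 0.547) (taken with n_z > 0).
True dip = arccos(n_z / |n|) = arccos(0.7065) = 45.0°.
The horizontal component of n points toward azimuth atan2(n_x, n_y) = 325°, the dip direction.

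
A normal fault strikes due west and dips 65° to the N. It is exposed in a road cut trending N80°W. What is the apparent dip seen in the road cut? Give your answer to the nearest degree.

The strike is due west and the section trends N80°W; the acute angle between them is β = 10°.
tan(apparent dip) = tan 65° · sin 10° = 0.3724
apparent dip = arctan 0.3724 = 20.42°

20°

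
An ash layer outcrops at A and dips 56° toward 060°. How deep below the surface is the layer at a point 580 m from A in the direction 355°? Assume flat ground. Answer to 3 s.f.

363 m

The hole lies 65° from the dip direction, so the down-dip offset is 580 × cos 65° = 245.12 m.
Depth = down-dip offset × tan(dip) = 245.12 × tan 56° = 245.12 × 1.4826
Depth = 363.40 m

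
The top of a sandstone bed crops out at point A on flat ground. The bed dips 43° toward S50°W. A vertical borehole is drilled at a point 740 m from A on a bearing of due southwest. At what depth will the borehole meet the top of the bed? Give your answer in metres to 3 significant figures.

687 m

The hole lies 5° from the dip direction, so the down-dip offset is 740 × cos 5° = 737.18 m.
Depth = down-dip offset × tan(dip) = 737.18 × tan 43° = 737.18 × 0.9325
Depth = 687.44 m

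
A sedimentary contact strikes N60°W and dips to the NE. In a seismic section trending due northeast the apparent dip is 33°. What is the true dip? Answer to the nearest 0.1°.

The section is 75° from the strike.
tan(true dip) = tan 33° / sin 75° = 0.6723
true dip = arctan 0.6723 = 33.91°

33.9°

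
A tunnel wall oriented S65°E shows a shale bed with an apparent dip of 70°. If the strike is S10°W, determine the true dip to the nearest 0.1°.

70.6°

β = acute angle between strike S10°W and section S65°E = 75°.
tan(true dip) = tan 70° / sin 75° = 2.8444
δ = arctan(2.8444) = 70.63°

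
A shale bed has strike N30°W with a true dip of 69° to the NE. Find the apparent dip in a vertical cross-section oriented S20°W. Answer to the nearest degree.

The section lies 50° from the strike.
tan α = tan 69° × sin 50° = 2.6051 × 0.7660 = 1.9956
α = arctan(1.9956) = 63.38°

63°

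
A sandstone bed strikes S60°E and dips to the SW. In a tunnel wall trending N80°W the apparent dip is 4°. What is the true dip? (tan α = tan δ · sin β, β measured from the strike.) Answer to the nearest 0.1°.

11.6°

β = acute angle between strike S60°E and section N80°W = 20°.
tan(true dip) = tan 4° / sin 20° = 0.2045
δ = arctan(0.2045) = 11.56°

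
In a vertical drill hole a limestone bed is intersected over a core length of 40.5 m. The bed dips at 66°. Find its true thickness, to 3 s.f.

16.5 m

True thickness t = h · cos(dip) = 40.5 × cos 66°
t = 40.5 × 0.4067 = 16.473 m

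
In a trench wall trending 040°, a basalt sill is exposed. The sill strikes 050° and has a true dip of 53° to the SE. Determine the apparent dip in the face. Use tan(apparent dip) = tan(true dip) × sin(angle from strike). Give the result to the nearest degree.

13°

The strike is 050° and the section trends 040°; the acute angle between them is β = 10°.
tan α = tan 53° × sin 10° = 1.3270 × 0.1736 = 0.2304
α = arctan(0.2304) = 12.98°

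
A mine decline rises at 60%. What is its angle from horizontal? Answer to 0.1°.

31.0°

tan θ = 60/100 = 0.6000
θ = arctan(0.6000) = 30.96°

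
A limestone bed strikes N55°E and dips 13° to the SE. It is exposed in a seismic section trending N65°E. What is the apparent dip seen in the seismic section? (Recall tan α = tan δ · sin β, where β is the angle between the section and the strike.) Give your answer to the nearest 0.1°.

The section lies 10° from the strike.
tan α = tan 13° × sin 10° = 0.2309 × 0.1736 = 0.0401
apparent dip = arctan 0.0401 = 2.30°

2.3°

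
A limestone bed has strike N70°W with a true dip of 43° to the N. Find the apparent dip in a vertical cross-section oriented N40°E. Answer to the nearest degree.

41°

The strike is N70°W and the section trends N40°E; the acute angle between them is β = 70°.
tan(apparent dip) = tan 43° · sin 70° = 0.8763
apparent dip = arctan 0.8763 = 41.23°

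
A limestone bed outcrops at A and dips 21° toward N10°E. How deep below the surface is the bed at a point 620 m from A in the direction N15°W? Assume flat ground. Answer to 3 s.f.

The hole lies 25° from the dip direction, so the down-dip offset is 620 × cos 25° = 561.91 m.
Depth = down-dip offset × tan(dip) = 561.91 × tan 21° = 561.91 × 0.3839
Depth = 215.70 m

216 m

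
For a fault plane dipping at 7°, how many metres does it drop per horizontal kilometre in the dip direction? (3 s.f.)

123 m

drop per km = 1000 × tan 7° = 1000 × 0.1228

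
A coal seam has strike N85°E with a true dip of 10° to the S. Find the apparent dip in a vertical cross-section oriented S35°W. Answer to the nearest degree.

8°

The section lies 50° from the strike.
tan(apparent dip) = tan 10° · sin 50° = 0.1351
α = arctan(0.1351) = 7.69°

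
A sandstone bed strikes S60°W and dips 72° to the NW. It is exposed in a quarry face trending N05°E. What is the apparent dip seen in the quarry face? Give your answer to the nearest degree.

68°

Angle between strike (S60°W) and section (N05°E): β = 55°.
tan α = tan 72° × sin 55° = 3.0777 × 0.8192 = 2.5211
α = arctan(2.5211) = 68.36°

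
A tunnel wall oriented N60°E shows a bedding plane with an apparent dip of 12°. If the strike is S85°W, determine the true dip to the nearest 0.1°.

The section is 25° from the strike.
tan δ = tan α / sin β = tan 12° / sin 25° = 0.2126 / 0.4226 = 0.5030
true dip = arctan 0.5030 = 26.70°

26.7°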